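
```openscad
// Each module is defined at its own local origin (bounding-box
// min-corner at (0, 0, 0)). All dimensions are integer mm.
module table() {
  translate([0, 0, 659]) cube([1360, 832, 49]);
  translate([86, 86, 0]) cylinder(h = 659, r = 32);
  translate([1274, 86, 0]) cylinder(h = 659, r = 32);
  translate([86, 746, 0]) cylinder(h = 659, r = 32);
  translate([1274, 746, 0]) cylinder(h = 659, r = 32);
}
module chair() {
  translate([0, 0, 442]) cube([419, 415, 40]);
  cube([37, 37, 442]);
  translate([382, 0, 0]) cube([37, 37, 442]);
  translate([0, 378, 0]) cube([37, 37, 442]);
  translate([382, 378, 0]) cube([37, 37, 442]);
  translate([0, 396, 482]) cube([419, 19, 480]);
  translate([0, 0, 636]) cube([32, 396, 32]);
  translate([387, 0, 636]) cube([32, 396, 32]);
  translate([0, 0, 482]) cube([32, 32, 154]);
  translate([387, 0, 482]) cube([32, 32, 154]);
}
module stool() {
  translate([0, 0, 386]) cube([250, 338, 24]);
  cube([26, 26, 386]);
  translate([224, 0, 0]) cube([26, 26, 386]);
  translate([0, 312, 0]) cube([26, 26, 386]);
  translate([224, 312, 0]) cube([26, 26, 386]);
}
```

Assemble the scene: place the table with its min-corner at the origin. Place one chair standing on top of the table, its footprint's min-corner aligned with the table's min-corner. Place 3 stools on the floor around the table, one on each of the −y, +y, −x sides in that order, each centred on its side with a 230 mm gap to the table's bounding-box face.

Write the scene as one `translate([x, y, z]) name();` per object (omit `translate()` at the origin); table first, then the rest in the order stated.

table();
translate([0, 0, 708]) chair();
translate([555, -568, 0]) stool();
translate([555, 1062, 0]) stool();
translate([-480, 247, 0]) stool();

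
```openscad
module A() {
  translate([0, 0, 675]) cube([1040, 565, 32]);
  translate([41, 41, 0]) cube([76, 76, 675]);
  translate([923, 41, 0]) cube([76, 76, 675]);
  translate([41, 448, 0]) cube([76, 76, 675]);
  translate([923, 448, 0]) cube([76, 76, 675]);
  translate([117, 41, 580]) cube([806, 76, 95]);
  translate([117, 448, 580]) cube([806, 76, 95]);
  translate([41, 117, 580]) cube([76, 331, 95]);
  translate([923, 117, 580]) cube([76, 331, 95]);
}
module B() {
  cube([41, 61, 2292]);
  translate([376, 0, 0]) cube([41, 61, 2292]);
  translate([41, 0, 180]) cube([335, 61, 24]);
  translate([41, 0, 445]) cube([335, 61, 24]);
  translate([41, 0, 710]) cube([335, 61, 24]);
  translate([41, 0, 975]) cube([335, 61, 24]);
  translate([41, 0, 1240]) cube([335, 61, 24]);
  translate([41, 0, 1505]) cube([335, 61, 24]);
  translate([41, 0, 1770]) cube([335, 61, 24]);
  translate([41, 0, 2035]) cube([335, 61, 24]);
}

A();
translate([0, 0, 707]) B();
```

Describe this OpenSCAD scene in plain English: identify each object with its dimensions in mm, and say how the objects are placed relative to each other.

A is a table: top 1040 mm (x) × 565 mm (y), 32 mm thick, upper face at z = 707 mm, on four 76×76 mm square legs, each inset 41 mm from the nearest pair of top edges, running from z = 0 to the bottom of the top. Four apron rails, 76 mm thick and 95 mm tall, run between adjacent legs with their top edges flush with the underside of the top and their outer faces flush with the legs' outer faces.

B is a wooden ladder with two side rails of 41×61 mm section and 2292 mm height, set 417 mm apart overall. Between them run 8 rectangular rungs (61 mm deep, 24 mm thick), front faces flush with the rails' −y face. The bottom of the first rung is 180 mm above the floor and each subsequent rung is 265 mm higher than the one below.

The ladder is on top of the table.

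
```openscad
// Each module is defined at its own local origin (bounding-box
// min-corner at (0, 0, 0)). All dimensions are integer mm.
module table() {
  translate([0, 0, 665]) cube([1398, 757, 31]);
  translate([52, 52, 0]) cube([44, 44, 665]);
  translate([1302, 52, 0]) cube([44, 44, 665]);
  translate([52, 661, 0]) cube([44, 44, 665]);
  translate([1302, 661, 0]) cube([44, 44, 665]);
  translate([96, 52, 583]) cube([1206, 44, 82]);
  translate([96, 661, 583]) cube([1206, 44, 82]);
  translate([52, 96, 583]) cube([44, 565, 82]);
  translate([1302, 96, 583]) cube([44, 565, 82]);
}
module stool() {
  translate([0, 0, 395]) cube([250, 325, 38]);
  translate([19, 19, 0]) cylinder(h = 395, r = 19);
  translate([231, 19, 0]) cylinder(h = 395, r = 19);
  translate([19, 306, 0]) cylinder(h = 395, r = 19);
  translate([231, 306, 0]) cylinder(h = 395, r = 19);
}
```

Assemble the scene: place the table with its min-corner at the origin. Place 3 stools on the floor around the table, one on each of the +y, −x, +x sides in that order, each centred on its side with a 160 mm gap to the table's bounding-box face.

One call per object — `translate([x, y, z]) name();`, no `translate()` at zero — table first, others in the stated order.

table();
translate([574, 917, 0]) stool();
translate([-410, 216, 0]) stool();
translate([1558, 216, 0]) stool();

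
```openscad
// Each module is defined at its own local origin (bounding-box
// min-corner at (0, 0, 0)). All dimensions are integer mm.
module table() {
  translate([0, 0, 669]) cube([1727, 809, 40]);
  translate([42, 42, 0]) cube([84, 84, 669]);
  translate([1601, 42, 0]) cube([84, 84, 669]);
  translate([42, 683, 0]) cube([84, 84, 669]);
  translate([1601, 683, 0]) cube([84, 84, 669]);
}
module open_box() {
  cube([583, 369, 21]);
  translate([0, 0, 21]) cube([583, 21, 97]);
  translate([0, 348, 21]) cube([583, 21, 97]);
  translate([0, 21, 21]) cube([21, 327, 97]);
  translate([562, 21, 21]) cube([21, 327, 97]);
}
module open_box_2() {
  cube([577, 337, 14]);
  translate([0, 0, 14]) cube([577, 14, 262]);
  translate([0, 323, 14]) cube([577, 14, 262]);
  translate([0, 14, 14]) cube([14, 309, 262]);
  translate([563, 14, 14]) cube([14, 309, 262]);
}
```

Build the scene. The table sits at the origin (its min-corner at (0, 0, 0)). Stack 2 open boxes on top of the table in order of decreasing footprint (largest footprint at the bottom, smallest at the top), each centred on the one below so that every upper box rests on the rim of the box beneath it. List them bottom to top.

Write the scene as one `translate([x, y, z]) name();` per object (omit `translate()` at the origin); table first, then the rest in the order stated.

table();
translate([572, 220, 709]) open_box();
translate([575, 236, 827]) open_box_2();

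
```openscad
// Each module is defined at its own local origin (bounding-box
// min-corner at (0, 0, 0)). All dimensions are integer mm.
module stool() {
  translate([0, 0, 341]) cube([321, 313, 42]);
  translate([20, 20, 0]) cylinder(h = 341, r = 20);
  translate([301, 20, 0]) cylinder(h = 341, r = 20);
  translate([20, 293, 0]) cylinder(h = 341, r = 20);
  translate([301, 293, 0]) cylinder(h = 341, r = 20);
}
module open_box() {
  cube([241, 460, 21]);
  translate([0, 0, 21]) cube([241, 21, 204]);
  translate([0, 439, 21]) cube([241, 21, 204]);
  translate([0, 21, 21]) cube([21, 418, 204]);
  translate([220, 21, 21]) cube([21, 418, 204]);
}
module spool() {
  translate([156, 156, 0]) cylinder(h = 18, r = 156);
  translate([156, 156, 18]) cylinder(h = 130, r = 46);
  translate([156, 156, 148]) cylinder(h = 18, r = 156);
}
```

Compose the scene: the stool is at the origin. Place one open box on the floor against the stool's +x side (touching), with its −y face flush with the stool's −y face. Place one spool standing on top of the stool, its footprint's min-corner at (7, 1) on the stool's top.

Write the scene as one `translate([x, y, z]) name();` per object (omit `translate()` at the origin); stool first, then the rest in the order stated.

stool();
translate([321, 0, 0]) open_box();
translate([7, 1, 383]) spool();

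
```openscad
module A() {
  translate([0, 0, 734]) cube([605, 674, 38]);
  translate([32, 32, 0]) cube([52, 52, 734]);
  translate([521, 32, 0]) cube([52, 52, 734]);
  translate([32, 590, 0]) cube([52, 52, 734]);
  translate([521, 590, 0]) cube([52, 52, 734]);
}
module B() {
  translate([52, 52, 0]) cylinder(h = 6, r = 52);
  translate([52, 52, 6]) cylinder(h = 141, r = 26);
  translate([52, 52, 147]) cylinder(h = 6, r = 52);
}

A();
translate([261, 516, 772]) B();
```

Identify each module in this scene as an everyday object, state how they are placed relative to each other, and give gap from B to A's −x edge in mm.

The spool's min-x is at 261; the table's min-x is 0; gap = 261 mm.

A is a table. B is a spool. The spool is on top of the table. The gap from the spool to the table's −x edge is 261 mm.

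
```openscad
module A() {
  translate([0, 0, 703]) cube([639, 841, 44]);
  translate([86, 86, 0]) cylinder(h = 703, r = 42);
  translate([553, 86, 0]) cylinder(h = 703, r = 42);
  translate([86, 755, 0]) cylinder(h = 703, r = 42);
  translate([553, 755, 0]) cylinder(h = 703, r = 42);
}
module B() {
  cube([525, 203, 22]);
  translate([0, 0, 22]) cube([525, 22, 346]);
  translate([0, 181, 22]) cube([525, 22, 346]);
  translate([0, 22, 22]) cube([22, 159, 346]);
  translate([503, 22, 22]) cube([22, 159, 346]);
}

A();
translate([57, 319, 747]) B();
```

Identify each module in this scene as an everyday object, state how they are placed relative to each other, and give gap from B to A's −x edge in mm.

A is a table. B is an open box. The open box is on top of the table, centred. The gap from the open box to the table's −x edge is 57 mm.

The open box's min-x is at 57; the table's min-x is 0; gap = 57 mm.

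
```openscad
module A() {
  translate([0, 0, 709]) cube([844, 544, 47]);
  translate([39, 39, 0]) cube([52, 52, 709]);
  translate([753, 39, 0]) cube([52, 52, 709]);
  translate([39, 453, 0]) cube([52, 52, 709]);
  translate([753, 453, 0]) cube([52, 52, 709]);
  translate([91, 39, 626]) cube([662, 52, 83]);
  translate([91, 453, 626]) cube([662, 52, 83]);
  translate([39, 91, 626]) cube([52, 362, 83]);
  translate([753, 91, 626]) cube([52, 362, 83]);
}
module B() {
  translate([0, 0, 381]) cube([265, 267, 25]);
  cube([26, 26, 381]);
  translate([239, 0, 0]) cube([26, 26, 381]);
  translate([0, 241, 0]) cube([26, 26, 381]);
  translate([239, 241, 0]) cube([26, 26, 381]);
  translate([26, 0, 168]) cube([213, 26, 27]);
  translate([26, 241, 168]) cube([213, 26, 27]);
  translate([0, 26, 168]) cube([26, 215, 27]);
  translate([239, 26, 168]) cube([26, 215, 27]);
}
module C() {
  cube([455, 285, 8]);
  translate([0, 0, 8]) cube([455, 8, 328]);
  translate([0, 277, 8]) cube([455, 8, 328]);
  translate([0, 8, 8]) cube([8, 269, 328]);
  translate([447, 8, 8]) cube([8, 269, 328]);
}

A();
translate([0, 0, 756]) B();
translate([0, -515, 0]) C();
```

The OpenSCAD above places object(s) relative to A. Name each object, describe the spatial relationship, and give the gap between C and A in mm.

A is a table. B is a stool. C is an open box. The stool is on top of the table. The open box is on the floor beside the table on its −y side. The gap between the open box and the table is 230 mm.

The open box's nearest face is 230 mm from the table's −y face.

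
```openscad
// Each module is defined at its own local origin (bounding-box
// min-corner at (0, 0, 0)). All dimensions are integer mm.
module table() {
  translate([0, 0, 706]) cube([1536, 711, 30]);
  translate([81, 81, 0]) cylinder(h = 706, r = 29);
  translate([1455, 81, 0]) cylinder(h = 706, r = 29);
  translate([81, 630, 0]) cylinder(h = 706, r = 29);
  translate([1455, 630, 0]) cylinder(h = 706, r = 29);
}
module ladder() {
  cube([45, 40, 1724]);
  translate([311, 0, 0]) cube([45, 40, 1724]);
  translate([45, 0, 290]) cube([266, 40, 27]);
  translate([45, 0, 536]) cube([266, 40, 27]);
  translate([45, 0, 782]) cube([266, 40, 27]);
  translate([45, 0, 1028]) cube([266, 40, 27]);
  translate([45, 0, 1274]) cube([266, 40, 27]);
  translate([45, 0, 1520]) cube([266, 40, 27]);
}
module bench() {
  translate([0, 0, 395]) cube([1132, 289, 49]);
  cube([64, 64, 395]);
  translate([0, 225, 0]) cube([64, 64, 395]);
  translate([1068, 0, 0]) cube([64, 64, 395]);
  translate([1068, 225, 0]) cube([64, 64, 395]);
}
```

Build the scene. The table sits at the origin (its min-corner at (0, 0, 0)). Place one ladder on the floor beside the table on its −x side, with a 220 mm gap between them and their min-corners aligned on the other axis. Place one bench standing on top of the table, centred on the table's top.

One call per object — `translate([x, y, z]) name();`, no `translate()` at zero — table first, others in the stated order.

table();
translate([-576, 0, 0]) ladder();
translate([202, 211, 736]) bench();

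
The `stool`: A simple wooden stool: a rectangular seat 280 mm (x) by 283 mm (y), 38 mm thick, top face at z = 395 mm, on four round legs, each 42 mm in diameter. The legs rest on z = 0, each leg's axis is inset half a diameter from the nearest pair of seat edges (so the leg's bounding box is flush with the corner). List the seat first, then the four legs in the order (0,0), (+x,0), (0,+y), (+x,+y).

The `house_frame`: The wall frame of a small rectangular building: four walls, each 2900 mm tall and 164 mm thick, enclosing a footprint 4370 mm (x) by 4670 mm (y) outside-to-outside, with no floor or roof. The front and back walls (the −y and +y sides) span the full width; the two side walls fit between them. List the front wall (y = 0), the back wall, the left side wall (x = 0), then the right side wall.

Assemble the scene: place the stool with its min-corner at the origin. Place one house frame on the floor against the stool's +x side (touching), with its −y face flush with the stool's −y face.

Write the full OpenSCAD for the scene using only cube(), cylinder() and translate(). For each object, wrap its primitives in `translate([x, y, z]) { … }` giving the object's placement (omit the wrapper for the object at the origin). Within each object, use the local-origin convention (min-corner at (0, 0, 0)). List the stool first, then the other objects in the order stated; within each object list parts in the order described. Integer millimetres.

translate([0, 0, 357]) cube([280, 283, 38]);
translate([21, 21, 0]) cylinder(h = 357, r = 21);
translate([259, 21, 0]) cylinder(h = 357, r = 21);
translate([21, 262, 0]) cylinder(h = 357, r = 21);
translate([259, 262, 0]) cylinder(h = 357, r = 21);
translate([280, 0, 0]) {
  cube([4370, 164, 2900]);
  translate([0, 4506, 0]) cube([4370, 164, 2900]);
  translate([0, 164, 0]) cube([164, 4342, 2900]);
  translate([4206, 164, 0]) cube([164, 4342, 2900]);
}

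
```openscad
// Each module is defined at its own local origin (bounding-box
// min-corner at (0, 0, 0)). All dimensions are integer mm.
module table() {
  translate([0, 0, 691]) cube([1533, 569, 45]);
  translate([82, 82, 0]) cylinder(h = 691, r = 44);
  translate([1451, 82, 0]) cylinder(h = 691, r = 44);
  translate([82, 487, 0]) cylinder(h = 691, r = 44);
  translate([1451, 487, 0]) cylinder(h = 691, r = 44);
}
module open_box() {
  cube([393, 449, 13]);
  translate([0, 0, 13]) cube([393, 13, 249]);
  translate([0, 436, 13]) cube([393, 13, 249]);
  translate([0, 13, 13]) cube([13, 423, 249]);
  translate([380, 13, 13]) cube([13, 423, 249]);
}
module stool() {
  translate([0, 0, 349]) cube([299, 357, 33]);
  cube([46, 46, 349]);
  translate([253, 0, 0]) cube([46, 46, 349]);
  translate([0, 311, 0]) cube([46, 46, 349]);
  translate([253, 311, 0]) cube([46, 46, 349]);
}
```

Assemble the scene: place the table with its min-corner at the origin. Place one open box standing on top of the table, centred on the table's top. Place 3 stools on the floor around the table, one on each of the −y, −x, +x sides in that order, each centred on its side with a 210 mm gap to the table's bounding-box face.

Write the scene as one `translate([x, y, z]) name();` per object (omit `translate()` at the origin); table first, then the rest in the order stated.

table();
translate([570, 60, 736]) open_box();
translate([617, -567, 0]) stool();
translate([-509, 106, 0]) stool();
translate([1743, 106, 0]) stool();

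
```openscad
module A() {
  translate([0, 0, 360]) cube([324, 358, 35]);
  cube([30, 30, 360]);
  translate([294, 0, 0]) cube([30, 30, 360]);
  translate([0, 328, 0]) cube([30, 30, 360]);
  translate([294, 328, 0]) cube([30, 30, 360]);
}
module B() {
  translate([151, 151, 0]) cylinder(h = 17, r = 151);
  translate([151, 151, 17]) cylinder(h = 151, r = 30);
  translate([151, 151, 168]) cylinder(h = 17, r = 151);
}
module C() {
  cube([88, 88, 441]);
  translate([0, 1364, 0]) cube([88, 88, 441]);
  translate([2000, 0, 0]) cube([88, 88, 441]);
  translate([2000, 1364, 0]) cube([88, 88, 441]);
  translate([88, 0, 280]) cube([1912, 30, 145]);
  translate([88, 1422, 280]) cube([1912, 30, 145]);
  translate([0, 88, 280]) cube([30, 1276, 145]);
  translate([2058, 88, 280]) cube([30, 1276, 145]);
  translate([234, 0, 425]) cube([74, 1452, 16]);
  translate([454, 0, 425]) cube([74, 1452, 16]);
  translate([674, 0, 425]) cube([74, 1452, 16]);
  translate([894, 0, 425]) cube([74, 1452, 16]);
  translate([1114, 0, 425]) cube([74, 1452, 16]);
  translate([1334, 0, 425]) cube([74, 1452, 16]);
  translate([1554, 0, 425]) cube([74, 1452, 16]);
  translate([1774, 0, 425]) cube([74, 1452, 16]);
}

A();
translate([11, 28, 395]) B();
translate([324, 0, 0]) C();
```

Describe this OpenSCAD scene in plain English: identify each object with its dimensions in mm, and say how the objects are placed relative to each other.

A is a simple wooden stool: a rectangular seat 324 mm (x) by 358 mm (y), 35 mm thick, top face at z = 395 mm, on four square legs, each 30×30 mm in cross-section. The legs rest on z = 0, each flush with a corner of the seat.

B is a spool: two coaxial disc flanges of radius 151 mm and thickness 17 mm, joined by a core cylinder of radius 30 mm and height 151 mm. The lower flange rests on z = 0 and the three cylinders share a vertical axis.

C is a bed frame 2088 mm long (x) by 1452 mm wide (y). Four 88×88 mm corner posts, 441 mm tall, at the corners of the footprint. Four rails of 30 mm thickness and 145 mm height run between adjacent posts with their undersides at z = 280 mm, their outer faces flush with the outside of the frame (the two x-running rails run between the posts' inner faces; the two y-running rails run between the posts' inner faces). 8 slats, each 74 mm wide (x) and 16 mm thick, lie across the top of the two x-running rails, running the full 1452 mm width of the frame in y; the slats are evenly spaced along x between the inner faces of the end posts with equal gaps (rounded down to the nearest mm) at the −x end and between each pair — any rounding remainder accumulates at the +x end.

The spool is on top of the stool, centred. The bed frame is against the stool's +x side, with their −y faces flush.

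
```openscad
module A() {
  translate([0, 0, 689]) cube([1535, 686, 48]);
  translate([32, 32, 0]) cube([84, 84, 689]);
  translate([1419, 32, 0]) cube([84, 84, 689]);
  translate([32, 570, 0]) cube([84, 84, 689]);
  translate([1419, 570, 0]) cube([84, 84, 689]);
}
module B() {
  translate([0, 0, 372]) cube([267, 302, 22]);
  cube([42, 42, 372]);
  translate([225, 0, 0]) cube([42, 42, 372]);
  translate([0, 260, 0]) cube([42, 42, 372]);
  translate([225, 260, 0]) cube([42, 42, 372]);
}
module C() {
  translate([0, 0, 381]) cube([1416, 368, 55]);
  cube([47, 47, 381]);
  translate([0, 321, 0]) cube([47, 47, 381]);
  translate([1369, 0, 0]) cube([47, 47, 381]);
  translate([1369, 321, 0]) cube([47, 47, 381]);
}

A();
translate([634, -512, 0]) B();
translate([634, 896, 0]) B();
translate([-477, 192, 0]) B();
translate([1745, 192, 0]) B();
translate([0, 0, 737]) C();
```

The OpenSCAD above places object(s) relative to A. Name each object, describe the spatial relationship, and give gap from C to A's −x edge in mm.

The bench's min-x is at 0; the table's min-x is 0; gap = 0 mm.

A is a table. B is a stool. C is a bench. Four stools sit around the table at the −y, +y, −x, +x sides. The bench is on top of the table. The gap from the bench to the table's −x edge is 0 mm.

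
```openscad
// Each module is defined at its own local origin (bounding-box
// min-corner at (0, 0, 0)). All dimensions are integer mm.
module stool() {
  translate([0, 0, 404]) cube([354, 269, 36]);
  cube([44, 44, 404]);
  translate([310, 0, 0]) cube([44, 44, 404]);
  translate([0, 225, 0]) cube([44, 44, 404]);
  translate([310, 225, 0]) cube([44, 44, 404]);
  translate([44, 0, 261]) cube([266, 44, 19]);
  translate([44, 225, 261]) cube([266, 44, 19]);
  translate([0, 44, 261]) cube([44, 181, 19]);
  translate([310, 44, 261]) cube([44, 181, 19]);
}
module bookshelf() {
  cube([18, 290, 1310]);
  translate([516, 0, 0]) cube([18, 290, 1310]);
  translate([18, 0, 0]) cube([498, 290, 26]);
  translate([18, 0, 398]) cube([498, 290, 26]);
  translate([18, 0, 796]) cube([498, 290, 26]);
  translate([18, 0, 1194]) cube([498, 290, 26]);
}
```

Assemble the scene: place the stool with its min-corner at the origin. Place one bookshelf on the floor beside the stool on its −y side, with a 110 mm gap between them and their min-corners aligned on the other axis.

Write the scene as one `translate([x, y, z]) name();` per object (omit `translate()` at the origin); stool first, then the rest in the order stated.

stool();
translate([0, -400, 0]) bookshelf();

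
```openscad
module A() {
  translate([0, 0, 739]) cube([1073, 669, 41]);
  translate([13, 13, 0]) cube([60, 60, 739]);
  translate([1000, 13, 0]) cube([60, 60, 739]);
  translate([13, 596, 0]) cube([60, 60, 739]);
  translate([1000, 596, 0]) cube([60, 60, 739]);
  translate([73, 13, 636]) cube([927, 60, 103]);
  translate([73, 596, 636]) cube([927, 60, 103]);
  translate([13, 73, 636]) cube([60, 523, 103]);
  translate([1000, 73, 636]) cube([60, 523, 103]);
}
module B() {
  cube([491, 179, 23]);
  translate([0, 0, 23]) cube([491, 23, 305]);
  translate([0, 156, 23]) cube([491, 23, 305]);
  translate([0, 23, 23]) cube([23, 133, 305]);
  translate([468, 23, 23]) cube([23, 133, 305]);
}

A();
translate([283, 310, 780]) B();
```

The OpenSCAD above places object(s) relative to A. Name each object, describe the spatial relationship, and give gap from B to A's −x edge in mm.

A is a table. B is an open box. The open box is on top of the table. The gap from the open box to the table's −x edge is 283 mm.

The open box's min-x is at 283; the table's min-x is 0; gap = 283 mm.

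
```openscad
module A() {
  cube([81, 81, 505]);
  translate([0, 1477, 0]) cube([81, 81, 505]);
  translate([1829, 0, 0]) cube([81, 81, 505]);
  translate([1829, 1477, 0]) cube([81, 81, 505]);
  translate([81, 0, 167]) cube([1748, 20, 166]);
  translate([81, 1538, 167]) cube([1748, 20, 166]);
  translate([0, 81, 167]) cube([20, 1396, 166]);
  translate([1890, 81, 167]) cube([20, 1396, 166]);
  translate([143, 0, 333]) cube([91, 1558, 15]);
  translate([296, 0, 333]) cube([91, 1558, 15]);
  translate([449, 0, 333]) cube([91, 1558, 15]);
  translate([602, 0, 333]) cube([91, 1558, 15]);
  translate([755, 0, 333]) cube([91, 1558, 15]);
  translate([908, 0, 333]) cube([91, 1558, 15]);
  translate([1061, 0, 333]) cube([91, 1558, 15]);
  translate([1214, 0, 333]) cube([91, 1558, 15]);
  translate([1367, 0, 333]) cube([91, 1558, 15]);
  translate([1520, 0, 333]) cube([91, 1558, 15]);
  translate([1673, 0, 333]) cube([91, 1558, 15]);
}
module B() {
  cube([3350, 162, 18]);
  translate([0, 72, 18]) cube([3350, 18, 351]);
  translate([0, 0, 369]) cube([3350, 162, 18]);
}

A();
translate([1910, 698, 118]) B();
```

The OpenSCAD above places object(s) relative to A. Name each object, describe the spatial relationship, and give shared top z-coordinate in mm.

A is a bed frame. B is an I-beam. The I-beam is beside the bed frame with their tops flush at z = 505. The shared top z-coordinate is 505 mm.

Both tops at z = 505 mm.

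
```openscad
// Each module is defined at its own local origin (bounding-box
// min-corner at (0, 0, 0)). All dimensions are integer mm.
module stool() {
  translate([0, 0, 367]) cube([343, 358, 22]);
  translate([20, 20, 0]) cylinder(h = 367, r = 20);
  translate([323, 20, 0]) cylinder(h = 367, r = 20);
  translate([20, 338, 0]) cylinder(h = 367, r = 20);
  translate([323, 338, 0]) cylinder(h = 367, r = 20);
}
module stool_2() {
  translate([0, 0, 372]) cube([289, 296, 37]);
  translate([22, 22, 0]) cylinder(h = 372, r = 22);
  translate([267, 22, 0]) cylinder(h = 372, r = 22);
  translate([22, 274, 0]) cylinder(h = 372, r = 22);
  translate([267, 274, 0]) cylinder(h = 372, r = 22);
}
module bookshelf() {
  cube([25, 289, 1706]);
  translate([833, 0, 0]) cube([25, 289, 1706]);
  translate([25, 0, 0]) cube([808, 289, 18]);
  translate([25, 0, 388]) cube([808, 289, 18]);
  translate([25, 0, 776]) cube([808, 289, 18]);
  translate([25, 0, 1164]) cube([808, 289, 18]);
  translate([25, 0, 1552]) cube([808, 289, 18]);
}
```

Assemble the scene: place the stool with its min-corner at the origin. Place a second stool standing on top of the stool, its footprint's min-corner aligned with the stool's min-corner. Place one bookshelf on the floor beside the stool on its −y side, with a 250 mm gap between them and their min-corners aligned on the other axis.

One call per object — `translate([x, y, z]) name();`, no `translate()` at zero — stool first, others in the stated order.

stool();
translate([0, 0, 389]) stool_2();
translate([0, -539, 0]) bookshelf();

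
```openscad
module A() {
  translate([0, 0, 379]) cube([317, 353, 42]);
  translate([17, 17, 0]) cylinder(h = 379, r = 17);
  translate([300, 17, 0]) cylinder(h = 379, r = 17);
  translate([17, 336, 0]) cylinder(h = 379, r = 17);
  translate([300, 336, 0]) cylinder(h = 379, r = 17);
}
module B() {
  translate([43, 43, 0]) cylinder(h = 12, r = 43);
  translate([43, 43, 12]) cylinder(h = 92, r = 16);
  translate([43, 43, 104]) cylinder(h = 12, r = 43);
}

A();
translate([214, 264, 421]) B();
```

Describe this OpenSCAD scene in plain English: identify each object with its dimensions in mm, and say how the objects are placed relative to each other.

A is a four-legged stool. The seat is a 317×353×42 mm slab whose top surface is at z = 421 mm; four round legs, each 34 mm in diameter, run from the floor (z = 0) to the underside of the seat, each leg's axis is inset half a diameter from the nearest pair of seat edges (so the leg's bounding box is flush with the corner).

B is a spool: two coaxial disc flanges of radius 43 mm and thickness 12 mm, joined by a core cylinder of radius 16 mm and height 92 mm. The lower flange rests on z = 0 and the three cylinders share a vertical axis.

The spool is on top of the stool.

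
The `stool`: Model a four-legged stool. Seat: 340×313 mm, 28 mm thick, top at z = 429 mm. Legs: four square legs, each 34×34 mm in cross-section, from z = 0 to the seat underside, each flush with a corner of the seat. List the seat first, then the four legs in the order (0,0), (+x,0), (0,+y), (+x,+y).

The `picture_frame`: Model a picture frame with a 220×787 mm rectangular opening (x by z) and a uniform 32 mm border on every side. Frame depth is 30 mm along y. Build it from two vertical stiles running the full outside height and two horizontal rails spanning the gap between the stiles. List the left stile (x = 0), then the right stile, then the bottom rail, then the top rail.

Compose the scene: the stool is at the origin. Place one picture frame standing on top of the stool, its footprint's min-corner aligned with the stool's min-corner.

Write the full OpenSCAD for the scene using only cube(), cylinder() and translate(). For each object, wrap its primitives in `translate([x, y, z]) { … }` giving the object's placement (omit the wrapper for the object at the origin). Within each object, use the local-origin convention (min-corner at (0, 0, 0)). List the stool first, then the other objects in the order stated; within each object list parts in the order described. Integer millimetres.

translate([0, 0, 401]) cube([340, 313, 28]);
cube([34, 34, 401]);
translate([306, 0, 0]) cube([34, 34, 401]);
translate([0, 279, 0]) cube([34, 34, 401]);
translate([306, 279, 0]) cube([34, 34, 401]);
translate([0, 0, 429]) {
  cube([32, 30, 851]);
  translate([252, 0, 0]) cube([32, 30, 851]);
  translate([32, 0, 0]) cube([220, 30, 32]);
  translate([32, 0, 819]) cube([220, 30, 32]);
}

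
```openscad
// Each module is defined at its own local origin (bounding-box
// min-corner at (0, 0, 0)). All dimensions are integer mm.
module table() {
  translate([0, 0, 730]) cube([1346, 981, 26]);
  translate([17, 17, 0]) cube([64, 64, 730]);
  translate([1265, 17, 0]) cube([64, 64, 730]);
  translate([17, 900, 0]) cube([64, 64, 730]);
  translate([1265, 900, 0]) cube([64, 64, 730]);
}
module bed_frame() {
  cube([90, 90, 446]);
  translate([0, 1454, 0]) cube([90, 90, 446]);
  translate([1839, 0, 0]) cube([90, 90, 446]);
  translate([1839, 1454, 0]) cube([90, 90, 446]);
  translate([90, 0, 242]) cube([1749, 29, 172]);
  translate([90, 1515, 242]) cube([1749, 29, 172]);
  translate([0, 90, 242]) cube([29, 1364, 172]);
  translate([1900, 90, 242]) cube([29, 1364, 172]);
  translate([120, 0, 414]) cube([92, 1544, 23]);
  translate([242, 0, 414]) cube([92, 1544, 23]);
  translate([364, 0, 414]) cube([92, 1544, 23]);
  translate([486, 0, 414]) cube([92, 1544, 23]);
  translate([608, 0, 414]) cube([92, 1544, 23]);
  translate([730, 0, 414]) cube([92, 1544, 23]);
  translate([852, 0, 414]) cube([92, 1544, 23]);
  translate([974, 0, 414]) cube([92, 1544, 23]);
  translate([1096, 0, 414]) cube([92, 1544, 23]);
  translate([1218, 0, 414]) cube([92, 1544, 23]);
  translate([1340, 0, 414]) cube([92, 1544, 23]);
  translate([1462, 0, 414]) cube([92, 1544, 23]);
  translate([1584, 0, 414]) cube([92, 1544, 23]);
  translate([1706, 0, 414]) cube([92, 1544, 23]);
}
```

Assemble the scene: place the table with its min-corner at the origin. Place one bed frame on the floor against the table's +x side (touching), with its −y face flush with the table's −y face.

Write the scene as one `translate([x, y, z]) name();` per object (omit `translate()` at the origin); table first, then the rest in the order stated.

table();
translate([1346, 0, 0]) bed_frame();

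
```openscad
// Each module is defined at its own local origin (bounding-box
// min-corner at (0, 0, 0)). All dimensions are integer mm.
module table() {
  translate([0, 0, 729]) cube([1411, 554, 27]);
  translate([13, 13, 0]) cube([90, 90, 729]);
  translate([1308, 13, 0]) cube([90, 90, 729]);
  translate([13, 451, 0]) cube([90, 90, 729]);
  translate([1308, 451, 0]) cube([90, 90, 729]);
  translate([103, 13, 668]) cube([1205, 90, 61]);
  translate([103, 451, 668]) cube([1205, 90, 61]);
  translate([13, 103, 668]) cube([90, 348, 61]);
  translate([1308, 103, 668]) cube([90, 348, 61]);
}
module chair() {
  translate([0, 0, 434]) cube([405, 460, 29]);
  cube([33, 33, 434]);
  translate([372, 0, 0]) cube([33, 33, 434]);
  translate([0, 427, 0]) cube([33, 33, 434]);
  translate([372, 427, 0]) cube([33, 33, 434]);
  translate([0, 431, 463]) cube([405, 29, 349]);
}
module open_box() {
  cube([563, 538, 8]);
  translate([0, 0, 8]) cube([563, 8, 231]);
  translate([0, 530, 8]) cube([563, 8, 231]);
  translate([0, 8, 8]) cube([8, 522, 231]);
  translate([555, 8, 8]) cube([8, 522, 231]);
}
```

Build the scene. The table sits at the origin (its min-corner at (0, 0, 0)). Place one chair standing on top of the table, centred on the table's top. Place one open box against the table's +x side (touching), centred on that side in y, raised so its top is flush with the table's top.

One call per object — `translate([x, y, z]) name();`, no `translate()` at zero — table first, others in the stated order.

table();
translate([503, 47, 756]) chair();
translate([1411, 8, 517]) open_box();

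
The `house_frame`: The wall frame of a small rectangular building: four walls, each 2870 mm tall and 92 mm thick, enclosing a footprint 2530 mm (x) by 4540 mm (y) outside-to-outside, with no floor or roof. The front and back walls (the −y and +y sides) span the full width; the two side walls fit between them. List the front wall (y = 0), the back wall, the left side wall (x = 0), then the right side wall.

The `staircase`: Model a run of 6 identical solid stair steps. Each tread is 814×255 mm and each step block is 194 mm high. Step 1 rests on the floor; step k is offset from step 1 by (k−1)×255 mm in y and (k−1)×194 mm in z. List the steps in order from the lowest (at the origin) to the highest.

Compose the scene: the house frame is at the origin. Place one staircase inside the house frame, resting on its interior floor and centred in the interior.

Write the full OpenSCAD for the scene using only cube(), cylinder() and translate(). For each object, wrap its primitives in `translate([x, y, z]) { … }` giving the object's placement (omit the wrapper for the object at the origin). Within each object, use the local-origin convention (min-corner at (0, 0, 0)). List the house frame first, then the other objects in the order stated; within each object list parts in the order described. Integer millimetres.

cube([2530, 92, 2870]);
translate([0, 4448, 0]) cube([2530, 92, 2870]);
translate([0, 92, 0]) cube([92, 4356, 2870]);
translate([2438, 92, 0]) cube([92, 4356, 2870]);
translate([858, 1505, 0]) {
  cube([814, 255, 194]);
  translate([0, 255, 194]) cube([814, 255, 194]);
  translate([0, 510, 388]) cube([814, 255, 194]);
  translate([0, 765, 582]) cube([814, 255, 194]);
  translate([0, 1020, 776]) cube([814, 255, 194]);
  translate([0, 1275, 970]) cube([814, 255, 194]);
}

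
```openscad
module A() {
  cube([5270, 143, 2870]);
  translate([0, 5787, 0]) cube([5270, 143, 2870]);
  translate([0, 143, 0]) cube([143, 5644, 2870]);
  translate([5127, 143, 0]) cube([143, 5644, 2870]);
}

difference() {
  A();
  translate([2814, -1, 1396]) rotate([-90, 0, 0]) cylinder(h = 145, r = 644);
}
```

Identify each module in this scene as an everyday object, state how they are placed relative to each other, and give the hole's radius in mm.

A is a house frame. The house frame has a circular hole through its front wall. The hole's radius is 644 mm.

The subtracted cylinder has r = 644 mm.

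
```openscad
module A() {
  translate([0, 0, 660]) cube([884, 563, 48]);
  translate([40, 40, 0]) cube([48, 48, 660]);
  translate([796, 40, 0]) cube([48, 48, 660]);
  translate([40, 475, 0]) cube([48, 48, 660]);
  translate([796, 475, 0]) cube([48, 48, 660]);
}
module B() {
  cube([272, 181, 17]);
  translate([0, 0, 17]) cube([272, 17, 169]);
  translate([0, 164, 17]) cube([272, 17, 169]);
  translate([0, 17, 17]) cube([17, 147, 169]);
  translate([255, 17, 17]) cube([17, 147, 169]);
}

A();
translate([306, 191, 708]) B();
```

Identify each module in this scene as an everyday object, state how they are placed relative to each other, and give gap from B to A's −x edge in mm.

The open box's min-x is at 306; the table's min-x is 0; gap = 306 mm.

A is a table. B is an open box. The open box is on top of the table, centred. The gap from the open box to the table's −x edge is 306 mm.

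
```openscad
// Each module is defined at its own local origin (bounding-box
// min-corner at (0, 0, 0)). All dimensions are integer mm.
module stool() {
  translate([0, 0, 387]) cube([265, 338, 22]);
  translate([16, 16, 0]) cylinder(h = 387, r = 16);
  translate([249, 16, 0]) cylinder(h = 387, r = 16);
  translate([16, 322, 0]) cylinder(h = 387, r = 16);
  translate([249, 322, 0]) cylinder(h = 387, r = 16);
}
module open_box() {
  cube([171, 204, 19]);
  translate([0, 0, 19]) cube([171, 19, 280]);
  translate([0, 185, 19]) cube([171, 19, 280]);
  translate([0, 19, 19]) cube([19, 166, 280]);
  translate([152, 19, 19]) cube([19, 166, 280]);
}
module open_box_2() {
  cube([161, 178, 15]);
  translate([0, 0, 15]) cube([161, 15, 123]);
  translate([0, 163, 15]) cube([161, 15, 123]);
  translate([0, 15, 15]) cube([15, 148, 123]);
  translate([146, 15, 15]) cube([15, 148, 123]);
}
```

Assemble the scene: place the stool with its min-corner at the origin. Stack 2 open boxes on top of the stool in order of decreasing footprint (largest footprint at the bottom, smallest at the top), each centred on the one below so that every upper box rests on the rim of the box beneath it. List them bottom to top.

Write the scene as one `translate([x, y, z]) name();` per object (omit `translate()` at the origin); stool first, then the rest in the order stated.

stool();
translate([47, 67, 409]) open_box();
translate([52, 80, 708]) open_box_2();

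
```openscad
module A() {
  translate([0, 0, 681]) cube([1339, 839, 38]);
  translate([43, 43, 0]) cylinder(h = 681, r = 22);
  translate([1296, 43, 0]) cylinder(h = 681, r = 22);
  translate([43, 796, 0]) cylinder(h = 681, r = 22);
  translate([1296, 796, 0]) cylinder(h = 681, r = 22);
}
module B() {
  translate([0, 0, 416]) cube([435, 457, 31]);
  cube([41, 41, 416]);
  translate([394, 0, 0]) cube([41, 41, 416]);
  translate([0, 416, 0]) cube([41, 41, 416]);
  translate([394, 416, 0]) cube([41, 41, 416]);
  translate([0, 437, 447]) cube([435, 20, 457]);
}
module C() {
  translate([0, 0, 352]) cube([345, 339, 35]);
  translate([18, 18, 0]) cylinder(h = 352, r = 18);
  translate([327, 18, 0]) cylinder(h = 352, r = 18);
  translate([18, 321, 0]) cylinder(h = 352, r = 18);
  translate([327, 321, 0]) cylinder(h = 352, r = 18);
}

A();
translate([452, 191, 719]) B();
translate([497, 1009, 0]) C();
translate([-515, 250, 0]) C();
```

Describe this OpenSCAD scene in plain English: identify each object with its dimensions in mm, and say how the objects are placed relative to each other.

A is a rectangular dining table. The top is 1339×839×38 mm with its upper surface at z = 719 mm. It stands on four round legs of 44 mm diameter, each leg's bounding box inset 21 mm from the nearest pair of top edges, running from the floor to the underside of the top.

B is a chair. The seat is a 435×457×31 mm slab with its top at z = 447 mm, on four 41×41 mm corner legs (flush with the seat edges, standing on z = 0). A flat backrest 20 mm thick, 457 mm tall, spans the full seat width and rises from the seat top along its +y edge, rear face flush with the rear of the seat.

C is a simple wooden stool: a rectangular seat 345 mm (x) by 339 mm (y), 35 mm thick, top face at z = 387 mm, on four round legs, each 36 mm in diameter. The legs rest on z = 0, each leg's axis is inset half a diameter from the nearest pair of seat edges (so the leg's bounding box is flush with the corner).

The chair is on top of the table, centred. Two stools sit around the table at the +y, −x sides.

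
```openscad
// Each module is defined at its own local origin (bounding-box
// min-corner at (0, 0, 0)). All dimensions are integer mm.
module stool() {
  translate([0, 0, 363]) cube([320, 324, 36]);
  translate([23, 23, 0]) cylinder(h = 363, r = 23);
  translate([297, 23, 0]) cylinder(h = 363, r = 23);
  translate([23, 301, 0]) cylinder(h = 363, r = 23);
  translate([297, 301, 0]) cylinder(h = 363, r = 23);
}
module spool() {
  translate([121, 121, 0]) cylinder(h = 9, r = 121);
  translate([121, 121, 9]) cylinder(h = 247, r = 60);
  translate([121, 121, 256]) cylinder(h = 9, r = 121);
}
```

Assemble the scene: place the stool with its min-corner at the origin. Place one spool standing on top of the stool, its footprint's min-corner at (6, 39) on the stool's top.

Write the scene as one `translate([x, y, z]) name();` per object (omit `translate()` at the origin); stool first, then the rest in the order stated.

stool();
translate([6, 39, 399]) spool();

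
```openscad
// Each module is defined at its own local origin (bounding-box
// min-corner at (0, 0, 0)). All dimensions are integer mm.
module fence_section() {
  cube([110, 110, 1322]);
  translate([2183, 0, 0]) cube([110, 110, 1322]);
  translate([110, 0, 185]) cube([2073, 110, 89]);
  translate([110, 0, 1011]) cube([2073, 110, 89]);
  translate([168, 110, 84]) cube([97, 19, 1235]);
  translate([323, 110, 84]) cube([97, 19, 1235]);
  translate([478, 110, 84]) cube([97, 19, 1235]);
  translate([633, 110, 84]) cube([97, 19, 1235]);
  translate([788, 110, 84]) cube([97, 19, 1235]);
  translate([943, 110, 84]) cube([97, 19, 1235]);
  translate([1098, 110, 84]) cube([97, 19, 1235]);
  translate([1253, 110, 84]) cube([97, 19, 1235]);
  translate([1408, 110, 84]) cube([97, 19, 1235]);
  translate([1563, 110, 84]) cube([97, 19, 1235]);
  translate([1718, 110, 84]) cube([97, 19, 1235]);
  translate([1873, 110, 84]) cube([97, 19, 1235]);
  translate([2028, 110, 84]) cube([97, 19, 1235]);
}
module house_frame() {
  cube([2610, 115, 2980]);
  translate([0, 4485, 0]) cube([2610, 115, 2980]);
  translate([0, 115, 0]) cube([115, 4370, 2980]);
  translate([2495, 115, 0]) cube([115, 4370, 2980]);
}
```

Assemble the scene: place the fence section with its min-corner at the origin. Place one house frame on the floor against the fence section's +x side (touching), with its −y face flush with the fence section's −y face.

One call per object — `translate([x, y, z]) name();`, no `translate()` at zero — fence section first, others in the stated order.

fence_section();
translate([2293, 0, 0]) house_frame();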